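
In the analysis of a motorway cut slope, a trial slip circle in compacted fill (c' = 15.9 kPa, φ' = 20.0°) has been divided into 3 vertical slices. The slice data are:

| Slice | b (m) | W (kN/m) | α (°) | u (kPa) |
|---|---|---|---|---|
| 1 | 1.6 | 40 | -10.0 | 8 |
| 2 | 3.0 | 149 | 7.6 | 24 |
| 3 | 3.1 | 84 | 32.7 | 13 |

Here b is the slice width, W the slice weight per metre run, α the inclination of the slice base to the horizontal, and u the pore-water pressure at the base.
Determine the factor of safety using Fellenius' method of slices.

FS = 3.06

Ordinary method of slices: FS = Σ[c'·Δl_i + (W_i cosα_i − u_i·Δl_i)·tanφ'] / Σ W_i sinα_i, with Δl_i = b_i / cosα_i.
Slice 1: Δl = 1.6/cos(-10.0°) = 1.625 m; N'_1 = 40·cos(-10.0°) − 8·1.625 = 26.4; c'Δl = 25.83; W sinα = -6.9
Slice 2: Δl = 3.0/cos7.6° = 3.027 m; N'_2 = 149·cos7.6° − 24·3.027 = 75.1; c'Δl = 48.12; W sinα = 19.7
Slice 3: Δl = 3.1/cos32.7° = 3.684 m; N'_3 = 84·cos32.7° − 13·3.684 = 22.8; c'Δl = 58.57; W sinα = 45.4
Σc'Δl = 132.5 kN/m; ΣN' = 124.2 kN/m; ΣW sinα = 58.1 kN/m
Resisting = 132.5 + 124.2·tan20.0° = 132.5 + 45.2 = 177.7 kN/m
FS = 177.7 / 58.1 = 3.057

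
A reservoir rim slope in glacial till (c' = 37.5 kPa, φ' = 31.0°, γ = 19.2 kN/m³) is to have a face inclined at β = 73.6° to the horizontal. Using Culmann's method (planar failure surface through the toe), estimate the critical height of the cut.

Culmann's analysis gives the critical failure plane at α_cr = (β + φ')/2 = (73.6 + 31.0)/2 = 52.3°, and the critical height
H_c = (4c'/γ) · sinβ cosφ' / [1 − cos(β − φ')]
    = (4·37.5/19.2) · sin73.6°·cos31.0° / [1 − cos(42.6°)]
    = 7.812 · 0.9593·0.8572 / [1 − 0.7361]
    = 7.812 · 0.8223 / 0.2639
    = 24.34 m

H_c = 24.34 m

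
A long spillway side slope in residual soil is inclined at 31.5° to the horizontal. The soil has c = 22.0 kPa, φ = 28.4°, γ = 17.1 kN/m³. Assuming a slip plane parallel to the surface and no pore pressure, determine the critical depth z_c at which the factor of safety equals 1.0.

Setting FS = 1.00 in FS = [c + γz cos²β tanφ] / [γz sinβ cosβ] and solving for z:
z = c / [γ cosβ (FS·sinβ − cosβ·tanφ)]
  = 22.0 / [17.1·cos31.5°·(1.00·sin31.5° − cos31.5°·tan28.4°)]
  = 22.0 / [17.1·0.8526·(1.00·0.5225 − 0.8526·0.5407)]
  = 22.0 / 0.8964 = 24.544 m

z_c = 24.54 m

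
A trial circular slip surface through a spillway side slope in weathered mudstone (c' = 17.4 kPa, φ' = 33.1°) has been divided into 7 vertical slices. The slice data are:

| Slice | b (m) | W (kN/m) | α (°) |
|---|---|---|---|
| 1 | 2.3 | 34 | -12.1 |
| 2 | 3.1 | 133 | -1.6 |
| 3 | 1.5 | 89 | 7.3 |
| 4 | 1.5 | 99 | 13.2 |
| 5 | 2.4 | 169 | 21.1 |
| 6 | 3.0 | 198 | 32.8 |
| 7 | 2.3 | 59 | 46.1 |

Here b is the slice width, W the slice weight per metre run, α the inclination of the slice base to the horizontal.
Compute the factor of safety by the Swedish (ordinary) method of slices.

FS = 3.33

Ordinary method of slices: FS = Σ[c'·Δl_i + (W_i cosα_i)·tanφ'] / Σ W_i sinα_i, with Δl_i = b_i / cosα_i.
Slice 1: Δl = 2.3/cos(-12.1°) = 2.352 m; N'_1 = 34·cos(-12.1°) = 33.2; c'Δl = 40.93; W sinα = -7.1
Slice 2: Δl = 3.1/cos(-1.6°) = 3.101 m; N'_2 = 133·cos(-1.6°) = 132.9; c'Δl = 53.96; W sinα = -3.7
Slice 3: Δl = 1.5/cos7.3° = 1.512 m; N'_3 = 89·cos7.3° = 88.3; c'Δl = 26.31; W sinα = 11.3
Slice 4: Δl = 1.5/cos13.2° = 1.541 m; N'_4 = 99·cos13.2° = 96.4; c'Δl = 26.81; W sinα = 22.6
Slice 5: Δl = 2.4/cos21.1° = 2.572 m; N'_5 = 169·cos21.1° = 157.7; c'Δl = 44.76; W sinα = 60.8
Slice 6: Δl = 3.0/cos32.8° = 3.569 m; N'_6 = 198·cos32.8° = 166.4; c'Δl = 62.10; W sinα = 107.3
Slice 7: Δl = 2.3/cos46.1° = 3.317 m; N'_7 = 59·cos46.1° = 40.9; c'Δl = 57.72; W sinα = 42.5
Σc'Δl = 312.6 kN/m; ΣN' = 715.9 kN/m; ΣW sinα = 233.7 kN/m
Resisting = 312.6 + 715.9·tan33.1° = 312.6 + 466.7 = 779.3 kN/m
FS = 779.3 / 233.7 = 3.335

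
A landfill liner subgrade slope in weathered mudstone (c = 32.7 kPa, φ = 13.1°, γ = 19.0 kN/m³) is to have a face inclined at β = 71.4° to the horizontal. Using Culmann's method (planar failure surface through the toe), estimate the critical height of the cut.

Culmann's analysis gives the critical failure plane at α_cr = (β + φ)/2 = (71.4 + 13.1)/2 = 42.2°, and the critical height
H_c = (4c/γ) · sinβ cosφ / [1 − cos(β − φ)]
    = (4·32.7/19.0) · sin71.4°·cos13.1° / [1 − cos(58.3°)]
    = 6.884 · 0.9478·0.9740 / [1 − 0.5255]
    = 6.884 · 0.9231 / 0.4745
    = 13.39 m

H_c = 13.39 m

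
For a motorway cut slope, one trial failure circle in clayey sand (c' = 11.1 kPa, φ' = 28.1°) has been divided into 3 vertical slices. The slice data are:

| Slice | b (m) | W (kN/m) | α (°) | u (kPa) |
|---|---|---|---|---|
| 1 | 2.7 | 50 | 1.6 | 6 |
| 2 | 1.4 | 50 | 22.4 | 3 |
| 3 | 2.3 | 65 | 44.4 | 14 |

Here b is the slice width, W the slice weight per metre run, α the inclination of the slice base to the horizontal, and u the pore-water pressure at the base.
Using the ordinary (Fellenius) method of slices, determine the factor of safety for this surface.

Ordinary method of slices: FS = Σ[c'·Δl_i + (W_i cosα_i − u_i·Δl_i)·tanφ'] / Σ W_i sinα_i, with Δl_i = b_i / cosα_i.
Slice 1: Δl = 2.7/cos1.6° = 2.701 m; N'_1 = 50·cos1.6° − 6·2.701 = 33.8; c'Δl = 29.98; W sinα = 1.4
Slice 2: Δl = 1.4/cos22.4° = 1.514 m; N'_2 = 50·cos22.4° − 3·1.514 = 41.7; c'Δl = 16.81; W sinα = 19.1
Slice 3: Δl = 2.3/cos44.4° = 3.219 m; N'_3 = 65·cos44.4° − 14·3.219 = 1.4; c'Δl = 35.73; W sinα = 45.5
Σc'Δl = 82.5 kN/m; ΣN' = 76.8 kN/m; ΣW sinα = 65.9 kN/m
Resisting = 82.5 + 76.8·tan28.1° = 82.5 + 41.0 = 123.5 kN/m
FS = 123.5 / 65.9 = 1.874

FS = 1.87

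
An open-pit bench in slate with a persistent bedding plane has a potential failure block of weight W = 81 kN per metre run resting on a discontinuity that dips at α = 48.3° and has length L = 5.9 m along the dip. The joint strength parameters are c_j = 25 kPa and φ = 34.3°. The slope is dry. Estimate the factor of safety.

Resolving the block weight along and normal to the plane and applying the Mohr–Coulomb strength on the joint:
N' = W cosα = 81·cos48.3° = 53.9 kN/m
Driving force T = W sinα = 81·sin48.3° = 60.5 kN/m
Resisting force R = c_j·L + N'·tanφ = 25·5.9 + 53.9·tan34.3° = 147.5 + 36.8 = 184.3 kN/m
FS = R / T = 184.3 / 60.5 = 3.047

FS = 3.05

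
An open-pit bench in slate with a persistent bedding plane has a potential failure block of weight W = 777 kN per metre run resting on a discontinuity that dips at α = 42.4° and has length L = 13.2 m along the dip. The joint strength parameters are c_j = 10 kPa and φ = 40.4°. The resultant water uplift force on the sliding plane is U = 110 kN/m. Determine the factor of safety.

FS = 1.01

Resolving the block weight along and normal to the plane and applying the Mohr–Coulomb strength on the joint:
N' = W cosα − U = 777·cos42.4° − 110 = 463.8 kN/m
Driving force T = W sinα = 777·sin42.4° = 523.9 kN/m
Resisting force R = c_j·L + N'·tanφ = 10·13.2 + 463.8·tan40.4° = 132.0 + 394.7 = 526.7 kN/m
FS = R / T = 526.7 / 523.9 = 1.005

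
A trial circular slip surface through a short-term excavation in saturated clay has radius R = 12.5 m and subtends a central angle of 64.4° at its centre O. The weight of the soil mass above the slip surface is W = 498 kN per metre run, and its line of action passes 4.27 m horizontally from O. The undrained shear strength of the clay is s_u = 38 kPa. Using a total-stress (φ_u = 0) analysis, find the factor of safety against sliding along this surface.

Taking moments about the centre O, the resisting moment is provided by the undrained shear strength acting along the arc:
Arc length L_a = R·θ = 12.5·(64.4°·π/180) = 12.5·1.1240 = 14.05 m
M_R = s_u·L_a·R = 38·14.05·12.5 = 6673.7 kN·m/m
M_D = W·d = 498·4.27 = 2126.5 kN·m/m
FS = M_R / M_D = 6673.7 / 2126.5 = 3.138

FS = 3.14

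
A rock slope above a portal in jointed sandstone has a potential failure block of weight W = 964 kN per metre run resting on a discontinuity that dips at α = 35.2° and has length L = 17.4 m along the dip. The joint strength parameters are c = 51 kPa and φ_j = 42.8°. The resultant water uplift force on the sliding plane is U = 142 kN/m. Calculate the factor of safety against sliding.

FS = 2.67

Resolving the block weight along and normal to the plane and applying the Mohr–Coulomb strength on the joint:
N' = W cosα − U = 964·cos35.2° − 142 = 645.7 kN/m
Driving force T = W sinα = 964·sin35.2° = 555.7 kN/m
Resisting force R = c·L + N'·tanφ_j = 51·17.4 + 645.7·tan42.8° = 887.4 + 598.0 = 1485.4 kN/m
FS = R / T = 1485.4 / 555.7 = 2.673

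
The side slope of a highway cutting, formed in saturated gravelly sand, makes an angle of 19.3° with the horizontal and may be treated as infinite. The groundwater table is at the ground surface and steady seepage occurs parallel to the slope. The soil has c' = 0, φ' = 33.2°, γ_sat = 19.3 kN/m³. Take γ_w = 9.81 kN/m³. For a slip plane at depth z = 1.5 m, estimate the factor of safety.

With seepage parallel to the slope and the water table at the surface, the effective normal stress on the slip plane uses the buoyant unit weight γ' = γ_sat − γ_w while the driving shear stress uses γ_sat:
FS = [c' + γ' z cos²β tanφ'] / [γ_sat z sinβ cosβ]
(For c' = 0 this reduces to FS = (γ'/γ_sat)·tanφ'/tanβ.)
γ' = 19.3 − 9.81 = 9.49 kN/m³
Numerator = 0.0 + 9.49·1.5·cos²19.3°·tan33.2° = 0.0 + 9.49·1.5·0.8908·0.6544 = 8.298 kPa
Denominator = 19.3·1.5·sin19.3°·cos19.3° = 19.3·1.5·0.3305·0.9438 = 9.031 kPa
FS = 8.298 / 9.031 = 0.919

FS = 0.92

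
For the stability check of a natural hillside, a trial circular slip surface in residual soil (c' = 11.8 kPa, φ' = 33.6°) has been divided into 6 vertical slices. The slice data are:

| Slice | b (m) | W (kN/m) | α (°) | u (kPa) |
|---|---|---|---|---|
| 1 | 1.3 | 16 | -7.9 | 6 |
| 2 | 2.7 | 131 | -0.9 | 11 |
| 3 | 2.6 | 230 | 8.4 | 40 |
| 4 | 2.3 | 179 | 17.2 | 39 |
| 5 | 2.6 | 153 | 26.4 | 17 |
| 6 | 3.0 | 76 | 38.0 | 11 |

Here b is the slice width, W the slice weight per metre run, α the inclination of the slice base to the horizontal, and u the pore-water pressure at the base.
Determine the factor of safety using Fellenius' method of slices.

Ordinary method of slices: FS = Σ[c'·Δl_i + (W_i cosα_i − u_i·Δl_i)·tanφ'] / Σ W_i sinα_i, with Δl_i = b_i / cosα_i.
Slice 1: Δl = 1.3/cos(-7.9°) = 1.312 m; N'_1 = 16·cos(-7.9°) − 6·1.312 = 8.0; c'Δl = 15.49; W sinα = -2.2
Slice 2: Δl = 2.7/cos(-0.9°) = 2.700 m; N'_2 = 131·cos(-0.9°) − 11·2.700 = 101.3; c'Δl = 31.86; W sinα = -2.1
Slice 3: Δl = 2.6/cos8.4° = 2.628 m; N'_3 = 230·cos8.4° − 40·2.628 = 122.4; c'Δl = 31.01; W sinα = 33.6
Slice 4: Δl = 2.3/cos17.2° = 2.408 m; N'_4 = 179·cos17.2° − 39·2.408 = 77.1; c'Δl = 28.41; W sinα = 52.9
Slice 5: Δl = 2.6/cos26.4° = 2.903 m; N'_5 = 153·cos26.4° − 17·2.903 = 87.7; c'Δl = 34.25; W sinα = 68.0
Slice 6: Δl = 3.0/cos38.0° = 3.807 m; N'_6 = 76·cos38.0° − 11·3.807 = 18.0; c'Δl = 44.92; W sinα = 46.8
Σc'Δl = 185.9 kN/m; ΣN' = 414.5 kN/m; ΣW sinα = 197.1 kN/m
Resisting = 185.9 + 414.5·tan33.6° = 185.9 + 275.4 = 461.3 kN/m
FS = 461.3 / 197.1 = 2.341

FS = 2.34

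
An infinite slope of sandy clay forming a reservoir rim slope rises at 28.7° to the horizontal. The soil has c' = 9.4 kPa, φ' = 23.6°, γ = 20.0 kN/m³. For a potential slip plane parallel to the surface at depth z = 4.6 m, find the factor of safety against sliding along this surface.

FS = 1.04

For an infinite slope with a slip plane parallel to the surface (no pore pressure): FS = [c' + γz cos²β tanφ'] / [γz sinβ cosβ].
γz = 20.0·4.6 = 92.00 kN/m²
Numerator = 9.4 + 92.00·cos²28.7°·tan23.6° = 9.4 + 92.00·0.7694·0.4369 = 40.325 kPa
Denominator = 92.00·sin28.7°·cos28.7° = 92.00·0.4802·0.8771 = 38.753 kPa
FS = 40.325 / 38.753 = 1.041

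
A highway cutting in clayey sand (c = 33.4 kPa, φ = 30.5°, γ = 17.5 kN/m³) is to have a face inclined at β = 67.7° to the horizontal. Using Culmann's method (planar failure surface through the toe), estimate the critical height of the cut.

Culmann's analysis gives the critical failure plane at α_cr = (β + φ)/2 = (67.7 + 30.5)/2 = 49.1°, and the critical height
H_c = (4c/γ) · sinβ cosφ / [1 − cos(β − φ)]
    = (4·33.4/17.5) · sin67.7°·cos30.5° / [1 − cos(37.2°)]
    = 7.634 · 0.9252·0.8616 / [1 − 0.7965]
    = 7.634 · 0.7972 / 0.2035
    = 29.91 m

H_c = 29.91 m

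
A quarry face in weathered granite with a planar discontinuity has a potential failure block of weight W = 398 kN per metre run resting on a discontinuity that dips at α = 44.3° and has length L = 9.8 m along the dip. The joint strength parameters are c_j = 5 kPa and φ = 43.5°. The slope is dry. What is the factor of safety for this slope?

Resolving the block weight along and normal to the plane and applying the Mohr–Coulomb strength on the joint:
N' = W cosα = 398·cos44.3° = 284.8 kN/m
Driving force T = W sinα = 398·sin44.3° = 278.0 kN/m
Resisting force R = c_j·L + N'·tanφ = 5·9.8 + 284.8·tan43.5° = 49.0 + 270.3 = 319.3 kN/m
FS = R / T = 319.3 / 278.0 = 1.149

FS = 1.15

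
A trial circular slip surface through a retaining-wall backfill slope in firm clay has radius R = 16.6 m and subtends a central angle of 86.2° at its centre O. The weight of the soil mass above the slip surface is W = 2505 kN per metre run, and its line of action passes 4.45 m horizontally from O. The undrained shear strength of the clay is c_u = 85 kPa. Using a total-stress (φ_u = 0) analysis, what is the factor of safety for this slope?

Taking moments about the centre O, the resisting moment is provided by the undrained shear strength acting along the arc:
Arc length L_a = R·θ = 16.6·(86.2°·π/180) = 16.6·1.5045 = 24.97 m
M_R = c_u·L_a·R = 85·24.97·16.6 = 35238.7 kN·m/m
M_D = W·d = 2505·4.45 = 11147.2 kN·m/m
FS = M_R / M_D = 35238.7 / 11147.2 = 3.161

FS = 3.16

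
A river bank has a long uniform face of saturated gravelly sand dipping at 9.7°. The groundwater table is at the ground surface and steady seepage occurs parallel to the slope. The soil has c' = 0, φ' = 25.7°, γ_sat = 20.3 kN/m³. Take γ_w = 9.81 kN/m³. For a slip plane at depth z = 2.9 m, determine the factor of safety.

FS = 1.45

With seepage parallel to the slope and the water table at the surface, the effective normal stress on the slip plane uses the buoyant unit weight γ' = γ_sat − γ_w while the driving shear stress uses γ_sat:
FS = [c' + γ' z cos²β tanφ'] / [γ_sat z sinβ cosβ]
(For c' = 0 this reduces to FS = (γ'/γ_sat)·tanφ'/tanβ.)
γ' = 20.3 − 9.81 = 10.49 kN/m³
Numerator = 0.0 + 10.49·2.9·cos²9.7°·tan25.7° = 0.0 + 10.49·2.9·0.9716·0.4813 = 14.225 kPa
Denominator = 20.3·2.9·sin9.7°·cos9.7° = 20.3·2.9·0.1685·0.9857 = 9.777 kPa
FS = 14.225 / 9.777 = 1.455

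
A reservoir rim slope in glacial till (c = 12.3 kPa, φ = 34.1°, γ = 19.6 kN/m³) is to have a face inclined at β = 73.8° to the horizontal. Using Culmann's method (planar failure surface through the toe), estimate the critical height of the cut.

H_c = 8.66 m

Culmann's analysis gives the critical failure plane at α_cr = (β + φ)/2 = (73.8 + 34.1)/2 = 54.0°, and the critical height
H_c = (4c/γ) · sinβ cosφ / [1 − cos(β − φ)]
    = (4·12.3/19.6) · sin73.8°·cos34.1° / [1 − cos(39.7°)]
    = 2.510 · 0.9603·0.8281 / [1 − 0.7694]
    = 2.510 · 0.7952 / 0.2306
    = 8.66 m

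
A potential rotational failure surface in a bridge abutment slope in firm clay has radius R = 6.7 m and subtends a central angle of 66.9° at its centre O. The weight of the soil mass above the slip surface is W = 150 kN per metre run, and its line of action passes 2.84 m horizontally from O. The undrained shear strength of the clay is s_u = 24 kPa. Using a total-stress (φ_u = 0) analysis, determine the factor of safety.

FS = 2.95

Taking moments about the centre O, the resisting moment is provided by the undrained shear strength acting along the arc:
Arc length L_a = R·θ = 6.7·(66.9°·π/180) = 6.7·1.1676 = 7.82 m
M_R = s_u·L_a·R = 24·7.82·6.7 = 1258.0 kN·m/m
M_D = W·d = 150·2.84 = 426.0 kN·m/m
FS = M_R / M_D = 1258.0 / 426.0 = 2.953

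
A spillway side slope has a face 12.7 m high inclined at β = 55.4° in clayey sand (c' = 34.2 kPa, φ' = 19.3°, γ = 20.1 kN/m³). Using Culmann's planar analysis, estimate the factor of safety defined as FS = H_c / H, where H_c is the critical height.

H_c = (4c'/γ) · sinβ cosφ' / [1 − cos(β − φ')]
    = (4·34.2/20.1) · sin55.4°·cos19.3° / [1 − cos36.1°]
    = 6.806 · 0.7769 / 0.1920 = 27.54 m
FS = H_c / H = 27.54 / 12.7 = 2.168

FS = 2.17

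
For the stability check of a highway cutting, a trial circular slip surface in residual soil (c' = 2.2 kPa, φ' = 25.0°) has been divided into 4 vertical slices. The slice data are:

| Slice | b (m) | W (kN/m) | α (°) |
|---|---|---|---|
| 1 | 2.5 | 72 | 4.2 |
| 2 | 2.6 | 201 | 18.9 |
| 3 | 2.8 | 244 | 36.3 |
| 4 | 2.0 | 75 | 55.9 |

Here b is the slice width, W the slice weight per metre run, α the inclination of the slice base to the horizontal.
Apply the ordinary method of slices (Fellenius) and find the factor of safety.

Ordinary method of slices: FS = Σ[c'·Δl_i + (W_i cosα_i)·tanφ'] / Σ W_i sinα_i, with Δl_i = b_i / cosα_i.
Slice 1: Δl = 2.5/cos4.2° = 2.507 m; N'_1 = 72·cos4.2° = 71.8; c'Δl = 5.51; W sinα = 5.3
Slice 2: Δl = 2.6/cos18.9° = 2.748 m; N'_2 = 201·cos18.9° = 190.2; c'Δl = 6.05; W sinα = 65.1
Slice 3: Δl = 2.8/cos36.3° = 3.474 m; N'_3 = 244·cos36.3° = 196.6; c'Δl = 7.64; W sinα = 144.5
Slice 4: Δl = 2.0/cos55.9° = 3.567 m; N'_4 = 75·cos55.9° = 42.0; c'Δl = 7.85; W sinα = 62.1
Σc'Δl = 27.1 kN/m; ΣN' = 500.7 kN/m; ΣW sinα = 276.9 kN/m
Resisting = 27.1 + 500.7·tan25.0° = 27.1 + 233.5 = 260.5 kN/m
FS = 260.5 / 276.9 = 0.941

FS = 0.94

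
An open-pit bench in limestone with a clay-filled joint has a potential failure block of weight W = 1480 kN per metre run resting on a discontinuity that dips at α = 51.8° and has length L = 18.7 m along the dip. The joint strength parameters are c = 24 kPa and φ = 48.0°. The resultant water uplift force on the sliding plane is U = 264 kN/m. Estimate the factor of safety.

Resolving the block weight along and normal to the plane and applying the Mohr–Coulomb strength on the joint:
N' = W cosα − U = 1480·cos51.8° − 264 = 651.2 kN/m
Driving force T = W sinα = 1480·sin51.8° = 1163.1 kN/m
Resisting force R = c·L + N'·tanφ = 24·18.7 + 651.2·tan48.0° = 448.8 + 723.3 = 1172.1 kN/m
FS = R / T = 1172.1 / 1163.1 = 1.008

FS = 1.01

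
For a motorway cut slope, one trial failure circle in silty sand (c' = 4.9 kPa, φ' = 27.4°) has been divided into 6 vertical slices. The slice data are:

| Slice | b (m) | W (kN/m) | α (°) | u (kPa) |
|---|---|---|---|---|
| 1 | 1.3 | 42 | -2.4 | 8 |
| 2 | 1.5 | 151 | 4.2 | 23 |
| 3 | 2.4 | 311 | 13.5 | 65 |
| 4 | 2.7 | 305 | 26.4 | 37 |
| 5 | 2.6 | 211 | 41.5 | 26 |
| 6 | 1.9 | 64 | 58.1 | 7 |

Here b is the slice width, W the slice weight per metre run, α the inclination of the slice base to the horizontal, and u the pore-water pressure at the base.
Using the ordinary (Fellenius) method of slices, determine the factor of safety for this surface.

Ordinary method of slices: FS = Σ[c'·Δl_i + (W_i cosα_i − u_i·Δl_i)·tanφ'] / Σ W_i sinα_i, with Δl_i = b_i / cosα_i.
Slice 1: Δl = 1.3/cos(-2.4°) = 1.301 m; N'_1 = 42·cos(-2.4°) − 8·1.301 = 31.6; c'Δl = 6.38; W sinα = -1.8
Slice 2: Δl = 1.5/cos4.2° = 1.504 m; N'_2 = 151·cos4.2° − 23·1.504 = 116.0; c'Δl = 7.37; W sinα = 11.1
Slice 3: Δl = 2.4/cos13.5° = 2.468 m; N'_3 = 311·cos13.5° − 65·2.468 = 142.0; c'Δl = 12.09; W sinα = 72.6
Slice 4: Δl = 2.7/cos26.4° = 3.014 m; N'_4 = 305·cos26.4° − 37·3.014 = 161.7; c'Δl = 14.77; W sinα = 135.6
Slice 5: Δl = 2.6/cos41.5° = 3.472 m; N'_5 = 211·cos41.5° − 26·3.472 = 67.8; c'Δl = 17.01; W sinα = 139.8
Slice 6: Δl = 1.9/cos58.1° = 3.595 m; N'_6 = 64·cos58.1° − 7·3.595 = 8.7; c'Δl = 17.62; W sinα = 54.3
Σc'Δl = 75.2 kN/m; ΣN' = 527.6 kN/m; ΣW sinα = 411.7 kN/m
Resisting = 75.2 + 527.6·tan27.4° = 75.2 + 273.5 = 348.7 kN/m
FS = 348.7 / 411.7 = 0.847

FS = 0.85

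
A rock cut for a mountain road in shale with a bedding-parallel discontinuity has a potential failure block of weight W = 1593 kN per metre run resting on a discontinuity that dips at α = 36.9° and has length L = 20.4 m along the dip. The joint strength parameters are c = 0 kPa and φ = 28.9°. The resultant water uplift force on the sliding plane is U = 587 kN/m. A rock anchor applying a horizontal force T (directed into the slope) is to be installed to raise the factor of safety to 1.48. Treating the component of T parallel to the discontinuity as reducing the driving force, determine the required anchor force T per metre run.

Resolving forces along and normal to the sliding plane, with the horizontal anchor force T adding T·sinα to the effective normal force and T·cosα acting up the plane against the driving force:
FS = [cL + (W cosα − U + T sinα) tanφ] / [W sinα − T cosα]
Without the anchor: N' = 686.9 kN/m, driving T_d = 956.5 kN/m, resisting R = 0·20.4 + 686.9·tan28.9° = 379.2 kN/m, FS = 0.40.
Setting FS = 1.48 and solving for T:
1.48·(956.5 − T cos36.9°) = 379.2 + T sin36.9°·tan28.9°
T·(sin36.9°·tan28.9° + 1.48·cos36.9°) = 1.48·956.5 − 379.2
T·(0.6004·0.5520 + 1.48·0.7997) = 1415.6 − 379.2 = 1036.4
T·1.5150 = 1036.4
T = 684.1 kN/m

T = 684 kN/m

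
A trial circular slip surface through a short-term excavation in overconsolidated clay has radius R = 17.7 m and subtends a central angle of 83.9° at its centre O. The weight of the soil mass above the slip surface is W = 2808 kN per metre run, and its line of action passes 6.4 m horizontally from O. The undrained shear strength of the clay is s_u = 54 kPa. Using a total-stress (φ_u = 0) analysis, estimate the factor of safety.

FS = 1.38

Taking moments about the centre O, the resisting moment is provided by the undrained shear strength acting along the arc:
Arc length L_a = R·θ = 17.7·(83.9°·π/180) = 17.7·1.4643 = 25.92 m
M_R = s_u·L_a·R = 54·25.92·17.7 = 24773.1 kN·m/m
M_D = W·d = 2808·6.4 = 17971.2 kN·m/m
FS = M_R / M_D = 24773.1 / 17971.2 = 1.378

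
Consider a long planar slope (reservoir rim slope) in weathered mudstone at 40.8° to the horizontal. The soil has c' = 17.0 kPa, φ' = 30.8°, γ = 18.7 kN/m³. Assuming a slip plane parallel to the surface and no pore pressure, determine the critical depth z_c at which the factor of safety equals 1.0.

z_c = 5.94 m

Setting FS = 1.00 in FS = [c' + γz cos²β tanφ'] / [γz sinβ cosβ] and solving for z:
z = c' / [γ cosβ (FS·sinβ − cosβ·tanφ')]
  = 17.0 / [18.7·cos40.8°·(1.00·sin40.8° − cos40.8°·tan30.8°)]
  = 17.0 / [18.7·0.7570·(1.00·0.6534 − 0.7570·0.5961)]
  = 17.0 / 2.8618 = 5.940 m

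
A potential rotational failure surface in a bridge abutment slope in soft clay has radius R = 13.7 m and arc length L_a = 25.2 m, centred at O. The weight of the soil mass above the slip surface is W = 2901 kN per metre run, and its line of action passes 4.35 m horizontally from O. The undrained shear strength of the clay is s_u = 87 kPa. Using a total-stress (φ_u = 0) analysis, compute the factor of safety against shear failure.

FS = 2.38

Taking moments about the centre O, the resisting moment is provided by the undrained shear strength acting along the arc:
M_R = s_u·L_a·R = 87·25.20·13.7 = 30035.9 kN·m/m
M_D = W·d = 2901·4.35 = 12619.3 kN·m/m
FS = M_R / M_D = 30035.9 / 12619.3 = 2.380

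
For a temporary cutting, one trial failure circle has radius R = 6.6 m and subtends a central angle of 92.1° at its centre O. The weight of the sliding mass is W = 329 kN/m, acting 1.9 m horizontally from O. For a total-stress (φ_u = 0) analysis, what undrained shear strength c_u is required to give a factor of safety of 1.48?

FS = c_u·L_a·R / (W·d), so c_u = FS·W·d / (L_a·R).
Arc length L_a = R·θ = 6.6·(92.1°·π/180) = 6.6·1.6074 = 10.61 m
c_u = 1.48·329·1.9 / (10.61·6.6) = 925.1 / 70.02 = 13.21 kPa

c_u = 13.2 kPa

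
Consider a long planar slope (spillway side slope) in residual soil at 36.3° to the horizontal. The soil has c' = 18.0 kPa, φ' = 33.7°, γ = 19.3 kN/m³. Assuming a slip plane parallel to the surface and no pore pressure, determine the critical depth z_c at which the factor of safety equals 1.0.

Setting FS = 1.00 in FS = [c' + γz cos²β tanφ'] / [γz sinβ cosβ] and solving for z:
z = c' / [γ cosβ (FS·sinβ − cosβ·tanφ')]
  = 18.0 / [19.3·cos36.3°·(1.00·sin36.3° − cos36.3°·tan33.7°)]
  = 18.0 / [19.3·0.8059·(1.00·0.5920 − 0.8059·0.6669)]
  = 18.0 / 0.8481 = 21.223 m

z_c = 21.22 m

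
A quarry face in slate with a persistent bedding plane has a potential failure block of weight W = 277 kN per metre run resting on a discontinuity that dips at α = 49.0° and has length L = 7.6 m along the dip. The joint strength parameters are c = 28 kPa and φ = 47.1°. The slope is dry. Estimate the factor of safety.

FS = 1.95

Resolving the block weight along and normal to the plane and applying the Mohr–Coulomb strength on the joint:
N' = W cosα = 277·cos49.0° = 181.7 kN/m
Driving force T = W sinα = 277·sin49.0° = 209.1 kN/m
Resisting force R = c·L + N'·tanφ = 28·7.6 + 181.7·tan47.1° = 212.8 + 195.6 = 408.4 kN/m
FS = R / T = 408.4 / 209.1 = 1.953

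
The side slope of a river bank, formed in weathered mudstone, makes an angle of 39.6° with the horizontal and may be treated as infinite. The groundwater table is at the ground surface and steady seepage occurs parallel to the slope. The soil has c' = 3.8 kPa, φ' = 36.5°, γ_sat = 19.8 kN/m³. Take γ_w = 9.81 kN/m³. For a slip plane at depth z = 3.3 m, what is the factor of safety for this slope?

FS = 0.57

With seepage parallel to the slope and the water table at the surface, the effective normal stress on the slip plane uses the buoyant unit weight γ' = γ_sat − γ_w while the driving shear stress uses γ_sat:
FS = [c' + γ' z cos²β tanφ'] / [γ_sat z sinβ cosβ]
γ' = 19.8 − 9.81 = 9.99 kN/m³
Numerator = 3.8 + 9.99·3.3·cos²39.6°·tan36.5° = 3.8 + 9.99·3.3·0.5937·0.7400 = 18.283 kPa
Denominator = 19.8·3.3·sin39.6°·cos39.6° = 19.8·3.3·0.6374·0.7705 = 32.091 kPa
FS = 18.283 / 32.091 = 0.570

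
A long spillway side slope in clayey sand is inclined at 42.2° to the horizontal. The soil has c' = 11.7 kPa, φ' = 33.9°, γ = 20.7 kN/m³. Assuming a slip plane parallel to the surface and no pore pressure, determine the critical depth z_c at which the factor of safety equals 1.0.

Setting FS = 1.00 in FS = [c' + γz cos²β tanφ'] / [γz sinβ cosβ] and solving for z:
z = c' / [γ cosβ (FS·sinβ − cosβ·tanφ')]
  = 11.7 / [20.7·cos42.2°·(1.00·sin42.2° − cos42.2°·tan33.9°)]
  = 11.7 / [20.7·0.7408·(1.00·0.6717 − 0.7408·0.6720)]
  = 11.7 / 2.6670 = 4.387 m

z_c = 4.39 m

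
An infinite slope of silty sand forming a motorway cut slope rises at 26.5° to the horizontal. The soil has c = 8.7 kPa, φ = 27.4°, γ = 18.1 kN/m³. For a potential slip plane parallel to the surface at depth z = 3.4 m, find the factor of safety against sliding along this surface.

FS = 1.39

For an infinite slope with a slip plane parallel to the surface (no pore pressure): FS = [c + γz cos²β tanφ] / [γz sinβ cosβ].
γz = 18.1·3.4 = 61.54 kN/m²
Numerator = 8.7 + 61.54·cos²26.5°·tan27.4° = 8.7 + 61.54·0.8009·0.5184 = 34.248 kPa
Denominator = 61.54·sin26.5°·cos26.5° = 61.54·0.4462·0.8949 = 24.574 kPa
FS = 34.248 / 24.574 = 1.394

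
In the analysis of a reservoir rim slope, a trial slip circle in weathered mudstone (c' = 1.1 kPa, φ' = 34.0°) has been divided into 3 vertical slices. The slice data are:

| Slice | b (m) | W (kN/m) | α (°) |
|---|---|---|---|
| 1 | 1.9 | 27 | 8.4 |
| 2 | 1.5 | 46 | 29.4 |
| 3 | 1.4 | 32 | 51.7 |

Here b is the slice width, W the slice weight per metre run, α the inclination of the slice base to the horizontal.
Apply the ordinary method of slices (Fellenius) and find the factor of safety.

Ordinary method of slices: FS = Σ[c'·Δl_i + (W_i cosα_i)·tanφ'] / Σ W_i sinα_i, with Δl_i = b_i / cosα_i.
Slice 1: Δl = 1.9/cos8.4° = 1.921 m; N'_1 = 27·cos8.4° = 26.7; c'Δl = 2.11; W sinα = 3.9
Slice 2: Δl = 1.5/cos29.4° = 1.722 m; N'_2 = 46·cos29.4° = 40.1; c'Δl = 1.89; W sinα = 22.6
Slice 3: Δl = 1.4/cos51.7° = 2.259 m; N'_3 = 32·cos51.7° = 19.8; c'Δl = 2.48; W sinα = 25.1
Σc'Δl = 6.5 kN/m; ΣN' = 86.6 kN/m; ΣW sinα = 51.6 kN/m
Resisting = 6.5 + 86.6·tan34.0° = 6.5 + 58.4 = 64.9 kN/m
FS = 64.9 / 51.6 = 1.257

FS = 1.26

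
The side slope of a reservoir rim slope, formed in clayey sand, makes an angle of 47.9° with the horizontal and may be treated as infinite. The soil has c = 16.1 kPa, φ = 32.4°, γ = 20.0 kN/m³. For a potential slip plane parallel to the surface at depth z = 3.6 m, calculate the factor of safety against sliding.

For an infinite slope with a slip plane parallel to the surface (no pore pressure): FS = [c + γz cos²β tanφ] / [γz sinβ cosβ].
γz = 20.0·3.6 = 72.00 kN/m²
Numerator = 16.1 + 72.00·cos²47.9°·tan32.4° = 16.1 + 72.00·0.4495·0.6346 = 36.638 kPa
Denominator = 72.00·sin47.9°·cos47.9° = 72.00·0.7420·0.6704 = 35.816 kPa
FS = 36.638 / 35.816 = 1.023

FS = 1.02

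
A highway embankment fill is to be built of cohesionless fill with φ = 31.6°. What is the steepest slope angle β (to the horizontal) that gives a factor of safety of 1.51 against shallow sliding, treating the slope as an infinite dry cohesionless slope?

For an infinite dry cohesionless slope FS = tanφ/tanβ, so tanβ = tanφ / FS.
tanβ = tan31.6° / 1.51 = 0.6152 / 1.51 = 0.4074
β = arctan(0.4074) = 22.17°

β = 22.2°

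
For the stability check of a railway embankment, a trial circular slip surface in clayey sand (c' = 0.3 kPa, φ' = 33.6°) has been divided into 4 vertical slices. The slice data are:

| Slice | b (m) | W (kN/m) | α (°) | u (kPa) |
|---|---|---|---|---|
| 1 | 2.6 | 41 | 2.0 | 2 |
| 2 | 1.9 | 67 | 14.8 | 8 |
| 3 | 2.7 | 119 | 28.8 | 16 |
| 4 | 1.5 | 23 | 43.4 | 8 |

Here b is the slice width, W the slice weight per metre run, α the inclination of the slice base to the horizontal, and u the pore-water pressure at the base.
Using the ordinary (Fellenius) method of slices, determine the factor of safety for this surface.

Ordinary method of slices: FS = Σ[c'·Δl_i + (W_i cosα_i − u_i·Δl_i)·tanφ'] / Σ W_i sinα_i, with Δl_i = b_i / cosα_i.
Slice 1: Δl = 2.6/cos2.0° = 2.602 m; N'_1 = 41·cos2.0° − 2·2.602 = 35.8; c'Δl = 0.78; W sinα = 1.4
Slice 2: Δl = 1.9/cos14.8° = 1.965 m; N'_2 = 67·cos14.8° − 8·1.965 = 49.1; c'Δl = 0.59; W sinα = 17.1
Slice 3: Δl = 2.7/cos28.8° = 3.081 m; N'_3 = 119·cos28.8° − 16·3.081 = 55.0; c'Δl = 0.92; W sinα = 57.3
Slice 4: Δl = 1.5/cos43.4° = 2.064 m; N'_4 = 23·cos43.4° − 8·2.064 = 0.2; c'Δl = 0.62; W sinα = 15.8
Σc'Δl = 2.9 kN/m; ΣN' = 140.0 kN/m; ΣW sinα = 91.7 kN/m
Resisting = 2.9 + 140.0·tan33.6° = 2.9 + 93.0 = 95.9 kN/m
FS = 95.9 / 91.7 = 1.046

FS = 1.05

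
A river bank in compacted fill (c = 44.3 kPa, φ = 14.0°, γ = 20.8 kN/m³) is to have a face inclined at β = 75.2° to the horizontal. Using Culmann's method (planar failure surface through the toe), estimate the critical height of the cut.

H_c = 15.42 m

Culmann's analysis gives the critical failure plane at α_cr = (β + φ)/2 = (75.2 + 14.0)/2 = 44.6°, and the critical height
H_c = (4c/γ) · sinβ cosφ / [1 − cos(β − φ)]
    = (4·44.3/20.8) · sin75.2°·cos14.0° / [1 − cos(61.2°)]
    = 8.519 · 0.9668·0.9703 / [1 − 0.4818]
    = 8.519 · 0.9381 / 0.5182
    = 15.42 m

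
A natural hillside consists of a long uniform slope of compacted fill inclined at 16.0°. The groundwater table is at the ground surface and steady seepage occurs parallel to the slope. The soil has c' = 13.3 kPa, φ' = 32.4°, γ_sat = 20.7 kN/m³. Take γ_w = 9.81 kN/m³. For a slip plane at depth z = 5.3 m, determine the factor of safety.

With seepage parallel to the slope and the water table at the surface, the effective normal stress on the slip plane uses the buoyant unit weight γ' = γ_sat − γ_w while the driving shear stress uses γ_sat:
FS = [c' + γ' z cos²β tanφ'] / [γ_sat z sinβ cosβ]
γ' = 20.7 − 9.81 = 10.89 kN/m³
Numerator = 13.3 + 10.89·5.3·cos²16.0°·tan32.4° = 13.3 + 10.89·5.3·0.9240·0.6346 = 47.145 kPa
Denominator = 20.7·5.3·sin16.0°·cos16.0° = 20.7·5.3·0.2756·0.9613 = 29.069 kPa
FS = 47.145 / 29.069 = 1.622

FS = 1.62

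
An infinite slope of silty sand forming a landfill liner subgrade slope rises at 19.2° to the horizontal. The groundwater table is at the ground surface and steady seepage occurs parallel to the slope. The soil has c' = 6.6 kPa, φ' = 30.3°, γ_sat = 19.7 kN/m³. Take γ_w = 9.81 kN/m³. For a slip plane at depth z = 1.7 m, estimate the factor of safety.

FS = 1.48

With seepage parallel to the slope and the water table at the surface, the effective normal stress on the slip plane uses the buoyant unit weight γ' = γ_sat − γ_w while the driving shear stress uses γ_sat:
FS = [c' + γ' z cos²β tanφ'] / [γ_sat z sinβ cosβ]
γ' = 19.7 − 9.81 = 9.89 kN/m³
Numerator = 6.6 + 9.89·1.7·cos²19.2°·tan30.3° = 6.6 + 9.89·1.7·0.8918·0.5844 = 15.362 kPa
Denominator = 19.7·1.7·sin19.2°·cos19.2° = 19.7·1.7·0.3289·0.9444 = 10.401 kPa
FS = 15.362 / 10.401 = 1.477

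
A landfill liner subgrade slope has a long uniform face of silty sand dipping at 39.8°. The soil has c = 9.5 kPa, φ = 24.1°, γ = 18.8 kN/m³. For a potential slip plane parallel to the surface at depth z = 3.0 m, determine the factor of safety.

For an infinite slope with a slip plane parallel to the surface (no pore pressure): FS = [c + γz cos²β tanφ] / [γz sinβ cosβ].
γz = 18.8·3.0 = 56.40 kN/m²
Numerator = 9.5 + 56.40·cos²39.8°·tan24.1° = 9.5 + 56.40·0.5903·0.4473 = 24.392 kPa
Denominator = 56.40·sin39.8°·cos39.8° = 56.40·0.6401·0.7683 = 27.737 kPa
FS = 24.392 / 27.737 = 0.879

FS = 0.88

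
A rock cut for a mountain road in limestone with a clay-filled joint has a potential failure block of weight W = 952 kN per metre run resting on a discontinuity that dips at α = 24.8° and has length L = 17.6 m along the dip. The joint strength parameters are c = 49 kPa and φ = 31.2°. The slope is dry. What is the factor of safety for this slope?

FS = 3.47

Resolving the block weight along and normal to the plane and applying the Mohr–Coulomb strength on the joint:
N' = W cosα = 952·cos24.8° = 864.2 kN/m
Driving force T = W sinα = 952·sin24.8° = 399.3 kN/m
Resisting force R = c·L + N'·tanφ = 49·17.6 + 864.2·tan31.2° = 862.4 + 523.4 = 1385.8 kN/m
FS = R / T = 1385.8 / 399.3 = 3.470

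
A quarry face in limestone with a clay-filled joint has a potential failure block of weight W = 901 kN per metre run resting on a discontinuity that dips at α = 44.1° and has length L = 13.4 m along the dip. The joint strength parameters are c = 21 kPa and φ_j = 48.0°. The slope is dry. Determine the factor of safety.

FS = 1.59

Resolving the block weight along and normal to the plane and applying the Mohr–Coulomb strength on the joint:
N' = W cosα = 901·cos44.1° = 647.0 kN/m
Driving force T = W sinα = 901·sin44.1° = 627.0 kN/m
Resisting force R = c·L + N'·tanφ_j = 21·13.4 + 647.0·tan48.0° = 281.4 + 718.6 = 1000.0 kN/m
FS = R / T = 1000.0 / 627.0 = 1.595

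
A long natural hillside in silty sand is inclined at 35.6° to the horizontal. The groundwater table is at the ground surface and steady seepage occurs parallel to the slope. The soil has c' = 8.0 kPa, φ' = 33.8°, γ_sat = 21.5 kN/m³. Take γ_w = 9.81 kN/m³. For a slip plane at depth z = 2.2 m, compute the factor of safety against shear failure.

FS = 0.87

With seepage parallel to the slope and the water table at the surface, the effective normal stress on the slip plane uses the buoyant unit weight γ' = γ_sat − γ_w while the driving shear stress uses γ_sat:
FS = [c' + γ' z cos²β tanφ'] / [γ_sat z sinβ cosβ]
γ' = 21.5 − 9.81 = 11.69 kN/m³
Numerator = 8.0 + 11.69·2.2·cos²35.6°·tan33.8° = 8.0 + 11.69·2.2·0.6611·0.6694 = 19.383 kPa
Denominator = 21.5·2.2·sin35.6°·cos35.6° = 21.5·2.2·0.5821·0.8131 = 22.388 kPa
FS = 19.383 / 22.388 = 0.866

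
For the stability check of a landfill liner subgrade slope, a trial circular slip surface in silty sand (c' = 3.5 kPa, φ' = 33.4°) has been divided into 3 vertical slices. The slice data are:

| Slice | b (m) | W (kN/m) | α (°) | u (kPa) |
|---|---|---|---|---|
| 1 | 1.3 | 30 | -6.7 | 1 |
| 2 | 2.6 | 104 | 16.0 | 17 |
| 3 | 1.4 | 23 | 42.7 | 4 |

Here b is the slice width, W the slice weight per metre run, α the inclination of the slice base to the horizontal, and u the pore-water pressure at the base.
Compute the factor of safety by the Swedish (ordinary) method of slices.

Ordinary method of slices: FS = Σ[c'·Δl_i + (W_i cosα_i − u_i·Δl_i)·tanφ'] / Σ W_i sinα_i, with Δl_i = b_i / cosα_i.
Slice 1: Δl = 1.3/cos(-6.7°) = 1.309 m; N'_1 = 30·cos(-6.7°) − 1·1.309 = 28.5; c'Δl = 4.58; W sinα = -3.5
Slice 2: Δl = 2.6/cos16.0° = 2.705 m; N'_2 = 104·cos16.0° − 17·2.705 = 54.0; c'Δl = 9.47; W sinα = 28.7
Slice 3: Δl = 1.4/cos42.7° = 1.905 m; N'_3 = 23·cos42.7° − 4·1.905 = 9.3; c'Δl = 6.67; W sinα = 15.6
Σc'Δl = 20.7 kN/m; ΣN' = 91.8 kN/m; ΣW sinα = 40.8 kN/m
Resisting = 20.7 + 91.8·tan33.4° = 20.7 + 60.5 = 81.2 kN/m
FS = 81.2 / 40.8 = 1.992

FS = 1.99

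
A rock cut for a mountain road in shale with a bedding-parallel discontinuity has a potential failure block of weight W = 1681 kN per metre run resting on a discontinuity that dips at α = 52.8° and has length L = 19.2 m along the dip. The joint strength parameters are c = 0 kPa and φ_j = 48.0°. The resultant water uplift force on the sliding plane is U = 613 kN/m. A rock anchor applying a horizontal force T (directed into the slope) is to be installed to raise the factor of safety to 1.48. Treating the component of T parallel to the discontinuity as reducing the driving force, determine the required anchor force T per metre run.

T = 862 kN/m

Resolving forces along and normal to the sliding plane, with the horizontal anchor force T adding T·sinα to the effective normal force and T·cosα acting up the plane against the driving force:
FS = [cL + (W cosα − U + T sinα) tanφ_j] / [W sinα − T cosα]
Without the anchor: N' = 403.3 kN/m, driving T_d = 1339.0 kN/m, resisting R = 0·19.2 + 403.3·tan48.0° = 447.9 kN/m, FS = 0.33.
Setting FS = 1.48 and solving for T:
1.48·(1339.0 − T cos52.8°) = 447.9 + T sin52.8°·tan48.0°
T·(sin52.8°·tan48.0° + 1.48·cos52.8°) = 1.48·1339.0 − 447.9
T·(0.7965·1.1106 + 1.48·0.6046) = 1981.7 − 447.9 = 1533.7
T·1.7794 = 1533.7
T = 861.9 kN/m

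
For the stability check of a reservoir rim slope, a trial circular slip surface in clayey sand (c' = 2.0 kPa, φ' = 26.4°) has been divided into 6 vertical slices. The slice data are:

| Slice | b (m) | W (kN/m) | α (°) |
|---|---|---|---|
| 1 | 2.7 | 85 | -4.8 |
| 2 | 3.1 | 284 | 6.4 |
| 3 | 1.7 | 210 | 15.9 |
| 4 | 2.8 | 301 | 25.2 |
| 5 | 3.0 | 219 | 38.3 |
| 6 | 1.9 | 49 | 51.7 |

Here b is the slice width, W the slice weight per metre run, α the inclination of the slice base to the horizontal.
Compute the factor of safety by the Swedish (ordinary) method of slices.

Ordinary method of slices: FS = Σ[c'·Δl_i + (W_i cosα_i)·tanφ'] / Σ W_i sinα_i, with Δl_i = b_i / cosα_i.
Slice 1: Δl = 2.7/cos(-4.8°) = 2.710 m; N'_1 = 85·cos(-4.8°) = 84.7; c'Δl = 5.42; W sinα = -7.1
Slice 2: Δl = 3.1/cos6.4° = 3.119 m; N'_2 = 284·cos6.4° = 282.2; c'Δl = 6.24; W sinα = 31.7
Slice 3: Δl = 1.7/cos15.9° = 1.768 m; N'_3 = 210·cos15.9° = 202.0; c'Δl = 3.54; W sinα = 57.5
Slice 4: Δl = 2.8/cos25.2° = 3.095 m; N'_4 = 301·cos25.2° = 272.4; c'Δl = 6.19; W sinα = 128.2
Slice 5: Δl = 3.0/cos38.3° = 3.823 m; N'_5 = 219·cos38.3° = 171.9; c'Δl = 7.65; W sinα = 135.7
Slice 6: Δl = 1.9/cos51.7° = 3.066 m; N'_6 = 49·cos51.7° = 30.4; c'Δl = 6.13; W sinα = 38.5
Σc'Δl = 35.2 kN/m; ΣN' = 1043.5 kN/m; ΣW sinα = 384.4 kN/m
Resisting = 35.2 + 1043.5·tan26.4° = 35.2 + 518.0 = 553.1 kN/m
FS = 553.1 / 384.4 = 1.439

FS = 1.44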